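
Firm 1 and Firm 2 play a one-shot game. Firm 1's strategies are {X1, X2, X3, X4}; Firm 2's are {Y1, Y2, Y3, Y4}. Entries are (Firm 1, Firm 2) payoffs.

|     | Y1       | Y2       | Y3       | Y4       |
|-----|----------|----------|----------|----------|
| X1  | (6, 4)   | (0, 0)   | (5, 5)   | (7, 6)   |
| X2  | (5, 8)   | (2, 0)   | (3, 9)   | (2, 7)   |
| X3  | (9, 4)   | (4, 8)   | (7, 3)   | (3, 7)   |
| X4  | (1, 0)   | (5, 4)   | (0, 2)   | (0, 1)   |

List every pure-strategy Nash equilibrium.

(X1, Y4) and (X4, Y2)

A profile is a Nash equilibrium when each player is best-responding to the other.
Firm 1's best responses — vs Y1: X3 (payoff 9); vs Y2: X4 (payoff 5); vs Y3: X3 (payoff 7); vs Y4: X1 (payoff 7).
Firm 2's best responses — vs X1: Y4 (payoff 6); vs X2: Y3 (payoff 9); vs X3: Y2 (payoff 8); vs X4: Y2 (payoff 4).
Mutual best responses occur at (X1, Y4) and (X4, Y2); at each, neither player gains by switching.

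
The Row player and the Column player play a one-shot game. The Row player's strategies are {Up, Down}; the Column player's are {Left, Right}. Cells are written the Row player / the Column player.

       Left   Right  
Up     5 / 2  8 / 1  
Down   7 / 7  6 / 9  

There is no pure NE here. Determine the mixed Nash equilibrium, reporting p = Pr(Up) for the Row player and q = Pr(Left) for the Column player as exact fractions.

p = 2/3, q = 1/2

In a mixed NE each player is indifferent between their pure strategies, so the opponent's mix sets the indifference.
The Column player indifferent between Left and Right: p·2 + (1−p)·7 = p·1 + (1−p)·9 ⟹ 7 + (-5)p = 9 + (-8)p ⟹ p = 2/3.
The Row player indifferent between Up and Down: q·5 + (1−q)·8 = q·7 + (1−q)·6 ⟹ 8 + (-3)q = 6 + 1q ⟹ q = 1/2.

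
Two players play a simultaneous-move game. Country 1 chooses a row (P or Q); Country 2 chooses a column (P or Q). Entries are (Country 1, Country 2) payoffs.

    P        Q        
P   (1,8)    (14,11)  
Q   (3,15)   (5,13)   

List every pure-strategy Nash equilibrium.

Check mutual best responses: a cell is a NE iff neither player can gain by unilaterally deviating.
Country 1's best responses — vs P: Q (payoff 3); vs Q: P (payoff 14).
Country 2's best responses — vs P: Q (payoff 11); vs Q: P (payoff 15).
Mutual best responses occur at (P, Q) and (Q, P); at each, neither player gains by switching.

(P, Q) and (Q, P)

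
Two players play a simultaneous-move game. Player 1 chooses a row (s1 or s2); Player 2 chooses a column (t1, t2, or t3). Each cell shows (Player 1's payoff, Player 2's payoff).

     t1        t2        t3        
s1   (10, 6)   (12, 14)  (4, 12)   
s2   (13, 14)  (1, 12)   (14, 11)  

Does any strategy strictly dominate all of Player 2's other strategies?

None

A strategy is strictly dominant if it gives Player 2 a strictly higher payoff than every other strategy, against every choice by the opponent.
t1 is not dominant: against s1, t2 gives 14 > 6.
t2 is not dominant: against s2, t1 gives 14 > 12.
t3 is not dominant: against s1, t2 gives 14 > 12.
No single strategy is best against every opponent action.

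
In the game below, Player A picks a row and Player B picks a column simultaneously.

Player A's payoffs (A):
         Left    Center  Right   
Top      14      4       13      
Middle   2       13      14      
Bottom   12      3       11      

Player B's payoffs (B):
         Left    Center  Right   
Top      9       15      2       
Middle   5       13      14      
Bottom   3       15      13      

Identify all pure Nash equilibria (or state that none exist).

Check mutual best responses: a cell is a NE iff neither player can gain by unilaterally deviating.
Player A's best responses — vs Left: Top (payoff 14); vs Center: Middle (payoff 13); vs Right: Middle (payoff 14).
Player B's best responses — vs Top: Center (payoff 15); vs Middle: Right (payoff 14); vs Bottom: Center (payoff 15).
The only mutual best response is (Middle, Right); neither player gains by switching there.

(Middle, Right)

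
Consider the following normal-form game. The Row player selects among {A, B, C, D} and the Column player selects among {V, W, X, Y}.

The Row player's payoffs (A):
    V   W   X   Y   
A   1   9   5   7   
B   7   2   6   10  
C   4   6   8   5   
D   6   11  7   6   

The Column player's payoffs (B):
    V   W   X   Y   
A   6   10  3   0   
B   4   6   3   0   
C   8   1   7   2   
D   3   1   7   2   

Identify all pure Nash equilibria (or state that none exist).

Check mutual best responses: a cell is a NE iff neither player can gain by unilaterally deviating.
The Row player's best responses — vs V: B (payoff 7); vs W: D (payoff 11); vs X: C (payoff 8); vs Y: B (payoff 10).
The Column player's best responses — vs A: W (payoff 10); vs B: W (payoff 6); vs C: V (payoff 8); vs D: X (payoff 7).
No cell has both players best-responding. For instance, the Row player's best reply to V is B, but against B the Column player prefers W over V.

No pure-strategy Nash equilibrium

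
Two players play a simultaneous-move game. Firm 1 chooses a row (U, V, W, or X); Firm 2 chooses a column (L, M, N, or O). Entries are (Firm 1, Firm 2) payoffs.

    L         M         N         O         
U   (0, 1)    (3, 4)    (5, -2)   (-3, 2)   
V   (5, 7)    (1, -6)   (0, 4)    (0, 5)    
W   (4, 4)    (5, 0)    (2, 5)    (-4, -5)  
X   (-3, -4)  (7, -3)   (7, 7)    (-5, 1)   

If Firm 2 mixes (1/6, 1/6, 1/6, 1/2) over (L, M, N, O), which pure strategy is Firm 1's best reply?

Firm 1's best reply maximizes expected payoff against the mix.
U: (1/6)·0 + (1/6)·3 + (1/6)·5 + (1/2)·(-3) = -1/6
V: (1/6)·5 + (1/6)·1 + (1/6)·0 + (1/2)·0 = 1
W: (1/6)·4 + (1/6)·5 + (1/6)·2 + (1/2)·(-4) = -1/6
X: (1/6)·(-3) + (1/6)·7 + (1/6)·7 + (1/2)·(-5) = -2/3
Highest expected payoff is 1, from V.

V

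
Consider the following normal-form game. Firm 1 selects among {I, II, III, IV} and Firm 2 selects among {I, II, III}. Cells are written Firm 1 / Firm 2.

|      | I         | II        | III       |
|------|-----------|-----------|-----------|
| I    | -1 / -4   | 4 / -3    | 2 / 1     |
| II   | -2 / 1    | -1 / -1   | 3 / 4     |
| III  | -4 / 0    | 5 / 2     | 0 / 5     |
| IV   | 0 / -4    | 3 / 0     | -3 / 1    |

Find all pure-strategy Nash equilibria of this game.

(II, III)

A profile is a Nash equilibrium when each player is best-responding to the other.
Firm 1's best responses — vs I: IV (payoff 0); vs II: III (payoff 5); vs III: II (payoff 3).
Firm 2's best responses — vs I: III (payoff 1); vs II: III (payoff 4); vs III: III (payoff 5); vs IV: III (payoff 1).
The only mutual best response is (II, III); neither player gains by switching there.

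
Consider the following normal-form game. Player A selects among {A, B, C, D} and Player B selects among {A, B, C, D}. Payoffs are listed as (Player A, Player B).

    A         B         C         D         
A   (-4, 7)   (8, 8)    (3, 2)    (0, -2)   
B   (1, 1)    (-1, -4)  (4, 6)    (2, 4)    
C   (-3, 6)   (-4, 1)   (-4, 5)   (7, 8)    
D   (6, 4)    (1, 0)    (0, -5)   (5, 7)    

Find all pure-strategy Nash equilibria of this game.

(A, B), (B, C), and (C, D)

A profile is a Nash equilibrium when each player is best-responding to the other.
Player A's best responses — vs A: D (payoff 6); vs B: A (payoff 8); vs C: B (payoff 4); vs D: C (payoff 7).
Player B's best responses — vs A: B (payoff 8); vs B: C (payoff 6); vs C: D (payoff 8); vs D: D (payoff 7).
Mutual best responses occur at (A, B), (B, C), and (C, D); at each, neither player gains by switching.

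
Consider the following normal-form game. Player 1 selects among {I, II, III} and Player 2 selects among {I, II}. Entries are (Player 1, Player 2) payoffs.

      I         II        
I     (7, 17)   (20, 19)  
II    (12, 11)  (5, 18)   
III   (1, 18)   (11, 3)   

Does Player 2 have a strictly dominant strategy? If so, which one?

A strategy is strictly dominant if it gives Player 2 a strictly higher payoff than every other strategy, against every choice by the opponent.
I is not dominant: against I, II gives 19 > 17.
II is not dominant: against III, I gives 18 > 3.
No single strategy is best against every opponent action.

No strictly dominant strategy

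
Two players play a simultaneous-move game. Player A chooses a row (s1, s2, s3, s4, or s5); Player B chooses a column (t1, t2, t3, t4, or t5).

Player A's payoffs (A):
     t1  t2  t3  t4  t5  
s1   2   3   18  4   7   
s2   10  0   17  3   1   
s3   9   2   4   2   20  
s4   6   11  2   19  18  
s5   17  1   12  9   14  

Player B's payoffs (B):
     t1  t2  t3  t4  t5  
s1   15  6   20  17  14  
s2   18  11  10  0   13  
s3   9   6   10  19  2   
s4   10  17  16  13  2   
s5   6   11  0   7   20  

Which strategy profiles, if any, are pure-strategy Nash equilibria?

A profile is a Nash equilibrium when each player is best-responding to the other.
Player A's best responses — vs t1: s5 (payoff 17); vs t2: s4 (payoff 11); vs t3: s1 (payoff 18); vs t4: s4 (payoff 19); vs t5: s3 (payoff 20).
Player B's best responses — vs s1: t3 (payoff 20); vs s2: t1 (payoff 18); vs s3: t4 (payoff 19); vs s4: t2 (payoff 17); vs s5: t5 (payoff 20).
Mutual best responses occur at (s1, t3) and (s4, t2); at each, neither player gains by switching.

(s1, t3) and (s4, t2)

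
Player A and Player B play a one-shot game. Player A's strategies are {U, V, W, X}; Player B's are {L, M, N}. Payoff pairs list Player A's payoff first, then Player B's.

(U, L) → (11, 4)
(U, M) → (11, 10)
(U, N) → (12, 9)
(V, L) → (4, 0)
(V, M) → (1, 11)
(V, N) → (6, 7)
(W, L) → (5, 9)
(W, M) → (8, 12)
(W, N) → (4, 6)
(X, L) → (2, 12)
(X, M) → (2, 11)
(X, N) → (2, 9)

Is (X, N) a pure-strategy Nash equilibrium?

Holding Player B at N: Player A gets 2 from X but could get 12 by switching to U. Player A has a profitable deviation.

No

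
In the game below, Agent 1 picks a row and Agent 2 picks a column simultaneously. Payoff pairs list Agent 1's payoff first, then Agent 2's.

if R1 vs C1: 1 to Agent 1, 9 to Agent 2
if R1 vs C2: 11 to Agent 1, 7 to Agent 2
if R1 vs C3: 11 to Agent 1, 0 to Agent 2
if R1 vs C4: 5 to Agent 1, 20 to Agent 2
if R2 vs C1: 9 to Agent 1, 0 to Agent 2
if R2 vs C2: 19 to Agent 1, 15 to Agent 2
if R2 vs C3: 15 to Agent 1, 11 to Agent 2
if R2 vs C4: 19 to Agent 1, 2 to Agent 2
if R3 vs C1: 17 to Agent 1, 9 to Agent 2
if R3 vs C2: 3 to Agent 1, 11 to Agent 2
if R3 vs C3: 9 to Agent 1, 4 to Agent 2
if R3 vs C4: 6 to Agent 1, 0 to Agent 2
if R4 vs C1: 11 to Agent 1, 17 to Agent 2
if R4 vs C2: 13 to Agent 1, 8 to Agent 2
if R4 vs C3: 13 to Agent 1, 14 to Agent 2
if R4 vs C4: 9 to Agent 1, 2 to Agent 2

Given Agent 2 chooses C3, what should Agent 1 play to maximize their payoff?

R2

With Agent 2 fixed at C3, Agent 1's payoffs are: R1 → 11, R2 → 15, R3 → 9, R4 → 13.
The maximum is 15, achieved by R2.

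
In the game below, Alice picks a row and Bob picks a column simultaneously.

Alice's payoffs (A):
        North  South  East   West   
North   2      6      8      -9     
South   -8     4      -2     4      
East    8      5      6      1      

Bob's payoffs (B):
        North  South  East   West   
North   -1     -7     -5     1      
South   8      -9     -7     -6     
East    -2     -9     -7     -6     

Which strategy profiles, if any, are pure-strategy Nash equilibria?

A profile is a Nash equilibrium when each player is best-responding to the other.
Alice's best responses — vs North: East (payoff 8); vs South: North (payoff 6); vs East: North (payoff 8); vs West: South (payoff 4).
Bob's best responses — vs North: West (payoff 1); vs South: North (payoff 8); vs East: North (payoff -2).
The only mutual best response is (East, North); neither player gains by switching there.

(East, North)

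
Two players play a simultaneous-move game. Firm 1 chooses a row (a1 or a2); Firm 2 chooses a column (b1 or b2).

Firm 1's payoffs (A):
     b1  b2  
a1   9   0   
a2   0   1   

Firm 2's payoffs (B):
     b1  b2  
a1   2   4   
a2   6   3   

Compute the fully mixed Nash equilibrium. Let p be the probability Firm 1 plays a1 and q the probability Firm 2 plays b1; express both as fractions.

p = 3/5, q = 1/10

Each player's mixing probability is pinned down by making the *other* player indifferent.
Firm 2 indifferent between b1 and b2: p·2 + (1−p)·6 = p·4 + (1−p)·3 ⟹ 6 + (-4)p = 3 + 1p ⟹ p = 3/5.
Firm 1 indifferent between a1 and a2: q·9 + (1−q)·0 = q·0 + (1−q)·1 ⟹ 0 + 9q = 1 + (-1)q ⟹ q = 1/10.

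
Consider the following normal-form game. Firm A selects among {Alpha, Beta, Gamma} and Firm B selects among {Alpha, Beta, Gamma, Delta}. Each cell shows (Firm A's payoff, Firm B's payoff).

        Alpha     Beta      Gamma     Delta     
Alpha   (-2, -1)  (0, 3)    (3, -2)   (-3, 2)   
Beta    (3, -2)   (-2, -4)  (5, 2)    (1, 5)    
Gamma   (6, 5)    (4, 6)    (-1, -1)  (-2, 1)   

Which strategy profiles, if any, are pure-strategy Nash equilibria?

Check mutual best responses: a cell is a NE iff neither player can gain by unilaterally deviating.
Firm A's best responses — vs Alpha: Gamma (payoff 6); vs Beta: Gamma (payoff 4); vs Gamma: Beta (payoff 5); vs Delta: Beta (payoff 1).
Firm B's best responses — vs Alpha: Beta (payoff 3); vs Beta: Delta (payoff 5); vs Gamma: Beta (payoff 6).
Mutual best responses occur at (Beta, Delta) and (Gamma, Beta); at each, neither player gains by switching.

(Beta, Delta) and (Gamma, Beta)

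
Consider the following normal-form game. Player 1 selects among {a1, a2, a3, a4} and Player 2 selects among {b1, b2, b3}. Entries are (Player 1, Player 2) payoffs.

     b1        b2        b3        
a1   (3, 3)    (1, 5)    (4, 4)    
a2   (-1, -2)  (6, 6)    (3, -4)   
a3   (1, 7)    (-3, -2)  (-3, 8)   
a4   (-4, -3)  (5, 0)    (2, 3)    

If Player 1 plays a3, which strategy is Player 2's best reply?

With Player 1 fixed at a3, Player 2's payoffs are: b1 → 7, b2 → -2, b3 → 8.
The maximum is 8, achieved by b3.

b3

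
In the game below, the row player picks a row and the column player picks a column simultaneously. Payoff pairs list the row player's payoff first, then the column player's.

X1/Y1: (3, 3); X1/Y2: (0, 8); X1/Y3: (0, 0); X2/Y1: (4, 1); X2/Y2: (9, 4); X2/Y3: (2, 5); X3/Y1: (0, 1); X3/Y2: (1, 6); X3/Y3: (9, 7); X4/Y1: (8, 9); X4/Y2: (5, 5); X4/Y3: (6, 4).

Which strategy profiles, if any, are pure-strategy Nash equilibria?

Find each player's best response to every opponent strategy; NE are the intersections.
The row player's best responses — vs Y1: X4 (payoff 8); vs Y2: X2 (payoff 9); vs Y3: X3 (payoff 9).
The column player's best responses — vs X1: Y2 (payoff 8); vs X2: Y3 (payoff 5); vs X3: Y3 (payoff 7); vs X4: Y1 (payoff 9).
Mutual best responses occur at (X3, Y3) and (X4, Y1); at each, neither player gains by switching.

(X3, Y3) and (X4, Y1)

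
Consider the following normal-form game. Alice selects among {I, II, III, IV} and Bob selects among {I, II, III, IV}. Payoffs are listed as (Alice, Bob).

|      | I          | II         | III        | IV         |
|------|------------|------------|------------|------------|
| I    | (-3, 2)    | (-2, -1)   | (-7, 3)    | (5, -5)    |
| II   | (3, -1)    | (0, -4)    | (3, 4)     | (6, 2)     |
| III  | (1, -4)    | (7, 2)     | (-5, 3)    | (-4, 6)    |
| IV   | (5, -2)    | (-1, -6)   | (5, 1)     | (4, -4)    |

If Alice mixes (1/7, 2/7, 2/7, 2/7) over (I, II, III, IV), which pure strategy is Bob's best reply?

III

Bob's best reply maximizes expected payoff against the mix.
I: (1/7)·2 + (2/7)·(-1) + (2/7)·(-4) + (2/7)·(-2) = -12/7
II: (1/7)·(-1) + (2/7)·(-4) + (2/7)·2 + (2/7)·(-6) = -17/7
III: (1/7)·3 + (2/7)·4 + (2/7)·3 + (2/7)·1 = 19/7
IV: (1/7)·(-5) + (2/7)·2 + (2/7)·6 + (2/7)·(-4) = 3/7
Highest expected payoff is 19/7, from III.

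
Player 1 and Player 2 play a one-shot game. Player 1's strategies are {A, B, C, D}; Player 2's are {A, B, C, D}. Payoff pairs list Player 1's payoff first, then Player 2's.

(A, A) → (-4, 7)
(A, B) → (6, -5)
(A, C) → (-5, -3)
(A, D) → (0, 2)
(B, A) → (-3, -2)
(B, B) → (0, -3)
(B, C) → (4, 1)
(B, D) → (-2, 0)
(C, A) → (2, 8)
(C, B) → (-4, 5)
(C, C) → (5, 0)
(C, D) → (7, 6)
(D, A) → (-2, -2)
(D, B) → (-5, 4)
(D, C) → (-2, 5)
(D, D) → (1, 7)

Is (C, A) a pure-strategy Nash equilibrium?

Yes

Holding Player 2 at A: Player 1 gets 2 from C, versus -4 from A, -3 from B, -2 from D. No profitable deviation for Player 1.
Holding Player 1 at C: Player 2 gets 8 from A, versus 5 from B, 0 from C, 6 from D. No profitable deviation for Player 2 either.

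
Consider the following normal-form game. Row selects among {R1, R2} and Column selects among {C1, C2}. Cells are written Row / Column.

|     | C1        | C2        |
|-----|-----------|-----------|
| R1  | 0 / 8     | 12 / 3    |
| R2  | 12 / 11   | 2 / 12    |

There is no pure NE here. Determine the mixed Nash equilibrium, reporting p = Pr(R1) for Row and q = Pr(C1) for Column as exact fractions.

p = 1/6, q = 5/11

In a mixed NE each player is indifferent between their pure strategies, so the opponent's mix sets the indifference.
Column indifferent between C1 and C2: p·8 + (1−p)·11 = p·3 + (1−p)·12 ⟹ 11 + (-3)p = 12 + (-9)p ⟹ p = 1/6.
Row indifferent between R1 and R2: q·0 + (1−q)·12 = q·12 + (1−q)·2 ⟹ 12 + (-12)q = 2 + 10q ⟹ q = 5/11.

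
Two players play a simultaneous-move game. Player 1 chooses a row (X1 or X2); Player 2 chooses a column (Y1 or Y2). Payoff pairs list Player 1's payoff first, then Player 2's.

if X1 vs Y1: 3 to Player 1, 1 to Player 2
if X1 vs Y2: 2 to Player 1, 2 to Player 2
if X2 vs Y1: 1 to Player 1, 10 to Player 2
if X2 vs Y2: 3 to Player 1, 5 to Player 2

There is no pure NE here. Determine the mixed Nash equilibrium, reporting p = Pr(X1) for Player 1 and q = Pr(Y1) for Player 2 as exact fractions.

In a mixed NE each player is indifferent between their pure strategies, so the opponent's mix sets the indifference.
Player 2 indifferent between Y1 and Y2: p·1 + (1−p)·10 = p·2 + (1−p)·5 ⟹ 10 + (-9)p = 5 + (-3)p ⟹ p = 5/6.
Player 1 indifferent between X1 and X2: q·3 + (1−q)·2 = q·1 + (1−q)·3 ⟹ 2 + 1q = 3 + (-2)q ⟹ q = 1/3.

p = 5/6, q = 1/3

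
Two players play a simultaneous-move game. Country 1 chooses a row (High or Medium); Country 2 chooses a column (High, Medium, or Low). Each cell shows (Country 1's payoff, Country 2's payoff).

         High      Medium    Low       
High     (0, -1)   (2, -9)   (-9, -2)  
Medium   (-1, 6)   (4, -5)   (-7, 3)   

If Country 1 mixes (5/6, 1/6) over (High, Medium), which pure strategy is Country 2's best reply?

High

Country 2's best reply maximizes expected payoff against the mix.
High: (5/6)·(-1) + (1/6)·6 = 1/6
Medium: (5/6)·(-9) + (1/6)·(-5) = -25/3
Low: (5/6)·(-2) + (1/6)·3 = -7/6
Highest expected payoff is 1/6, from High.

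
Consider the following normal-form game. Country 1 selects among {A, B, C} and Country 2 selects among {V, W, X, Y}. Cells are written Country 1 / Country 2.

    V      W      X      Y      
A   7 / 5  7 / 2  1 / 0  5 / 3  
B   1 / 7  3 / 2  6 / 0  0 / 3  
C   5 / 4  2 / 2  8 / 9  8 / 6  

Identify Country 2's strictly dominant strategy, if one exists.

None

A strategy is strictly dominant if it gives Country 2 a strictly higher payoff than every other strategy, against every choice by the opponent.
V is not dominant: against C, X gives 9 > 4.
W is not dominant: against A, V gives 5 > 2.
X is not dominant: against A, V gives 5 > 0.
Y is not dominant: against A, V gives 5 > 3.
No single strategy is best against every opponent action.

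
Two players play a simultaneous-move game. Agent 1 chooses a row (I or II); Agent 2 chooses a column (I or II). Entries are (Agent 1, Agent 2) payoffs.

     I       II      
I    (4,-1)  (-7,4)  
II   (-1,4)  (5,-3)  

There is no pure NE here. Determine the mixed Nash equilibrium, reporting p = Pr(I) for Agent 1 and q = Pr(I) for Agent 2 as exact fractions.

p = 7/12, q = 12/17

Each player's mixing probability is pinned down by making the *other* player indifferent.
Agent 2 indifferent between I and II: p·(-1) + (1−p)·4 = p·4 + (1−p)·(-3) ⟹ 4 + (-5)p = (-3) + 7p ⟹ p = 7/12.
Agent 1 indifferent between I and II: q·4 + (1−q)·(-7) = q·(-1) + (1−q)·5 ⟹ (-7) + 11q = 5 + (-6)q ⟹ q = 12/17.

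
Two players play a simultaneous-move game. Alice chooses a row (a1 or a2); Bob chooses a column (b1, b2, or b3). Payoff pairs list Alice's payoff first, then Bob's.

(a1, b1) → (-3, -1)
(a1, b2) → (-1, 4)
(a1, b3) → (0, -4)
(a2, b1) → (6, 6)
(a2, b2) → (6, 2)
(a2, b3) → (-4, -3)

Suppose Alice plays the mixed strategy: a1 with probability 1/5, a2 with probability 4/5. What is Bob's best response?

Compute Bob's expected payoff from each pure strategy against the given mix.
b1: (1/5)·(-1) + (4/5)·6 = 23/5
b2: (1/5)·4 + (4/5)·2 = 12/5
b3: (1/5)·(-4) + (4/5)·(-3) = -16/5
Highest expected payoff is 23/5, from b1.

b1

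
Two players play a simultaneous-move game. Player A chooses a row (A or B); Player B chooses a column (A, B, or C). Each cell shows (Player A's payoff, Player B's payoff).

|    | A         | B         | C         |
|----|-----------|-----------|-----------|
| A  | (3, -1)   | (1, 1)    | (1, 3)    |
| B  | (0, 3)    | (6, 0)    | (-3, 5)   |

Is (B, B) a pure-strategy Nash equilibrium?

Holding Player B at B: Player A gets 6 from B, versus 1 from A. No profitable deviation for Player A.
Holding Player A at B: Player B gets 0 from B but could get 5 by switching to C. Player B has a profitable deviation.

No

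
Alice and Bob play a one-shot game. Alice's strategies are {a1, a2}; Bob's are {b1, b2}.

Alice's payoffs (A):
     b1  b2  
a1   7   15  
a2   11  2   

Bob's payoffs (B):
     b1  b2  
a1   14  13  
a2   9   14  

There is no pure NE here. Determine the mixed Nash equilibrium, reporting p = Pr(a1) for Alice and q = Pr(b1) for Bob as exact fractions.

In a mixed NE each player is indifferent between their pure strategies, so the opponent's mix sets the indifference.
Bob indifferent between b1 and b2: p·14 + (1−p)·9 = p·13 + (1−p)·14 ⟹ 9 + 5p = 14 + (-1)p ⟹ p = 5/6.
Alice indifferent between a1 and a2: q·7 + (1−q)·15 = q·11 + (1−q)·2 ⟹ 15 + (-8)q = 2 + 9q ⟹ q = 13/17.

p = 5/6, q = 13/17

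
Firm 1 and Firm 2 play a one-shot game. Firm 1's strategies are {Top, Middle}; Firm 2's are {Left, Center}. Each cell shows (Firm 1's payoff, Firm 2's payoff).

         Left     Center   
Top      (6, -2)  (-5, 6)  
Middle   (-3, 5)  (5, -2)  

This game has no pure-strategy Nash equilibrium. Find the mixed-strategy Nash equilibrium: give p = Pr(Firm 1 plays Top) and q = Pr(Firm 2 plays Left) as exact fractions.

p = 7/15, q = 10/19

Each player's mixing probability is pinned down by making the *other* player indifferent.
Firm 2 indifferent between Left and Center: p·(-2) + (1−p)·5 = p·6 + (1−p)·(-2) ⟹ 5 + (-7)p = (-2) + 8p ⟹ p = 7/15.
Firm 1 indifferent between Top and Middle: q·6 + (1−q)·(-5) = q·(-3) + (1−q)·5 ⟹ (-5) + 11q = 5 + (-8)q ⟹ q = 10/19.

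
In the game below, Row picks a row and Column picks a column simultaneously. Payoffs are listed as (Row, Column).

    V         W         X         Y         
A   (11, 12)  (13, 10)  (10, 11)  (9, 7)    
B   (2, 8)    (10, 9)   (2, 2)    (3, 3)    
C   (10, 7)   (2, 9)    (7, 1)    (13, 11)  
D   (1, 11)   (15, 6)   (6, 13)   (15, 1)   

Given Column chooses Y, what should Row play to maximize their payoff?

With Column fixed at Y, Row's payoffs are: A → 9, B → 3, C → 13, D → 15.
The maximum is 15, achieved by D.

D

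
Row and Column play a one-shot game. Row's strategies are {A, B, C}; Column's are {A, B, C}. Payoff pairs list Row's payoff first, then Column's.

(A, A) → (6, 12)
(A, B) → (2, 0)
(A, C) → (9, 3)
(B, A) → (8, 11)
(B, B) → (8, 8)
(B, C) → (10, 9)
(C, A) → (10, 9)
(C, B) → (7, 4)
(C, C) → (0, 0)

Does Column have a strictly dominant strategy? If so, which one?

A

A strategy is strictly dominant if it gives Column a strictly higher payoff than every other strategy, against every choice by the opponent.
A strictly dominates: vs A: 12 > each of {0, 3}; vs B: 11 > each of {8, 9}; vs C: 9 > each of {4, 0}.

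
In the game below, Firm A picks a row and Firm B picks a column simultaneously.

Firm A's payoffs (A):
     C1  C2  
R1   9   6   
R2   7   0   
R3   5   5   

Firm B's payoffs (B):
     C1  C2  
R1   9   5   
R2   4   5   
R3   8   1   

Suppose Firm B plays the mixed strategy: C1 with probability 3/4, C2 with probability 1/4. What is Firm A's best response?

R1

Firm A's best reply maximizes expected payoff against the mix.
R1: (3/4)·9 + (1/4)·6 = 33/4
R2: (3/4)·7 + (1/4)·0 = 21/4
R3: (3/4)·5 + (1/4)·5 = 5
Highest expected payoff is 33/4, from R1.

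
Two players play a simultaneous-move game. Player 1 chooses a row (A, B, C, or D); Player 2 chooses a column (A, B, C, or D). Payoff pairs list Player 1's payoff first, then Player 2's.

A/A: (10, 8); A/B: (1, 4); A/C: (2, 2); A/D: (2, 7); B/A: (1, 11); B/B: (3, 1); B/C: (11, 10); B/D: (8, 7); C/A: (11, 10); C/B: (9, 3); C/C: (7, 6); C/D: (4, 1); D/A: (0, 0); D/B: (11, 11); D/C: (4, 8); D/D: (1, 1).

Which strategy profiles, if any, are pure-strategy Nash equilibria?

A profile is a Nash equilibrium when each player is best-responding to the other.
Player 1's best responses — vs A: C (payoff 11); vs B: D (payoff 11); vs C: B (payoff 11); vs D: B (payoff 8).
Player 2's best responses — vs A: A (payoff 8); vs B: A (payoff 11); vs C: A (payoff 10); vs D: B (payoff 11).
Mutual best responses occur at (C, A) and (D, B); at each, neither player gains by switching.

(C, A) and (D, B)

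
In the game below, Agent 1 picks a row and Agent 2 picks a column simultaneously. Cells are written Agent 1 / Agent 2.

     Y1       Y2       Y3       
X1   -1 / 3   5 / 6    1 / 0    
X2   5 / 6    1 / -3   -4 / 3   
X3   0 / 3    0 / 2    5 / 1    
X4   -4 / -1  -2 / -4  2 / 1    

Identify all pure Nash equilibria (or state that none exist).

Find each player's best response to every opponent strategy; NE are the intersections.
Agent 1's best responses — vs Y1: X2 (payoff 5); vs Y2: X1 (payoff 5); vs Y3: X3 (payoff 5).
Agent 2's best responses — vs X1: Y2 (payoff 6); vs X2: Y1 (payoff 6); vs X3: Y1 (payoff 3); vs X4: Y3 (payoff 1).
Mutual best responses occur at (X1, Y2) and (X2, Y1); at each, neither player gains by switching.

(X1, Y2) and (X2, Y1)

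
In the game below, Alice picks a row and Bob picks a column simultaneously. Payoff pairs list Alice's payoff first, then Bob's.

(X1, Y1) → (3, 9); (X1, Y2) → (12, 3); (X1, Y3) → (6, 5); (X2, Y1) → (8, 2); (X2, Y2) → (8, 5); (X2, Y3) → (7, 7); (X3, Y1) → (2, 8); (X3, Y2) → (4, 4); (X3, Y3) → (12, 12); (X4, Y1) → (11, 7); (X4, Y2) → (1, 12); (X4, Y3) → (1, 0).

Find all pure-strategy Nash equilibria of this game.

Check mutual best responses: a cell is a NE iff neither player can gain by unilaterally deviating.
Alice's best responses — vs Y1: X4 (payoff 11); vs Y2: X1 (payoff 12); vs Y3: X3 (payoff 12).
Bob's best responses — vs X1: Y1 (payoff 9); vs X2: Y3 (payoff 7); vs X3: Y3 (payoff 12); vs X4: Y2 (payoff 12).
The only mutual best response is (X3, Y3); neither player gains by switching there.

(X3, Y3)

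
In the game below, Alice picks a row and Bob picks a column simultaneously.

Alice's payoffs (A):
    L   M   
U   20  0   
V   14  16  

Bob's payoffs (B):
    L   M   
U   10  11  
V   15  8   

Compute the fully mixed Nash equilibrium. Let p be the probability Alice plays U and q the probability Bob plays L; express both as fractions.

Each player's mixing probability is pinned down by making the *other* player indifferent.
Bob indifferent between L and M: p·10 + (1−p)·15 = p·11 + (1−p)·8 ⟹ 15 + (-5)p = 8 + 3p ⟹ p = 7/8.
Alice indifferent between U and V: q·20 + (1−q)·0 = q·14 + (1−q)·16 ⟹ 0 + 20q = 16 + (-2)q ⟹ q = 8/11.

p = 7/8, q = 8/11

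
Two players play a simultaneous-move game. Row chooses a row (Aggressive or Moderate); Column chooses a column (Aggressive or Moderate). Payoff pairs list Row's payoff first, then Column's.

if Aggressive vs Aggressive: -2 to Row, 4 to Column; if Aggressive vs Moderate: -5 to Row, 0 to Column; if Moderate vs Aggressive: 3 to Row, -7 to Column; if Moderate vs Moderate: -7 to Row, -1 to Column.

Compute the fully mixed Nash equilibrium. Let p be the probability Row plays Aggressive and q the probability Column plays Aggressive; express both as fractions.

In a mixed NE each player is indifferent between their pure strategies, so the opponent's mix sets the indifference.
Column indifferent between Aggressive and Moderate: p·4 + (1−p)·(-7) = p·0 + (1−p)·(-1) ⟹ (-7) + 11p = (-1) + 1p ⟹ p = 3/5.
Row indifferent between Aggressive and Moderate: q·(-2) + (1−q)·(-5) = q·3 + (1−q)·(-7) ⟹ (-5) + 3q = (-7) + 10q ⟹ q = 2/7.

p = 3/5, q = 2/7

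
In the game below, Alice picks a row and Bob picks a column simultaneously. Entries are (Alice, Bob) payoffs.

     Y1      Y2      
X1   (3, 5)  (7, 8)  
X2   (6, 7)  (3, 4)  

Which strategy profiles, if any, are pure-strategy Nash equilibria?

(X1, Y2) and (X2, Y1)

Check mutual best responses: a cell is a NE iff neither player can gain by unilaterally deviating.
Alice's best responses — vs Y1: X2 (payoff 6); vs Y2: X1 (payoff 7).
Bob's best responses — vs X1: Y2 (payoff 8); vs X2: Y1 (payoff 7).
Mutual best responses occur at (X1, Y2) and (X2, Y1); at each, neither player gains by switching.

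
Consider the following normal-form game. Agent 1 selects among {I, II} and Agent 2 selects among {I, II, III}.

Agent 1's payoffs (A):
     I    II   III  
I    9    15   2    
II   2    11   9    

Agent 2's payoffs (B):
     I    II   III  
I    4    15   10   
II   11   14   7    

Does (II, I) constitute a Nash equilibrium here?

Holding Agent 2 at I: Agent 1 gets 2 from II but could get 9 by switching to I. Agent 1 has a profitable deviation.

No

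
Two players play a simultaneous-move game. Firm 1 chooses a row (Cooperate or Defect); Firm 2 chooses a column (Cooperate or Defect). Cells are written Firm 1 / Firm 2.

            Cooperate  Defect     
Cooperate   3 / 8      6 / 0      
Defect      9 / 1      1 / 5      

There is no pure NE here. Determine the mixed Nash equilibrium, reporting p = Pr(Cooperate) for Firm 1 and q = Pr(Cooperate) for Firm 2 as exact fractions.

Each player's mixing probability is pinned down by making the *other* player indifferent.
Firm 2 indifferent between Cooperate and Defect: p·8 + (1−p)·1 = p·0 + (1−p)·5 ⟹ 1 + 7p = 5 + (-5)p ⟹ p = 1/3.
Firm 1 indifferent between Cooperate and Defect: q·3 + (1−q)·6 = q·9 + (1−q)·1 ⟹ 6 + (-3)q = 1 + 8q ⟹ q = 5/11.

p = 1/3, q = 5/11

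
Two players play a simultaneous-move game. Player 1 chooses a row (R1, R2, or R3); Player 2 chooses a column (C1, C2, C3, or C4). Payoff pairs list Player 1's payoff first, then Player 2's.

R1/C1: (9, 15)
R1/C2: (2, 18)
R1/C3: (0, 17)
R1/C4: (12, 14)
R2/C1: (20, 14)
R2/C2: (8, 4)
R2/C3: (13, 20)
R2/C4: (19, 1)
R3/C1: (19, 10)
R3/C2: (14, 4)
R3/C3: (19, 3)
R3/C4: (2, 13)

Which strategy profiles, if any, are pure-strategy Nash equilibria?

A profile is a Nash equilibrium when each player is best-responding to the other.
Player 1's best responses — vs C1: R2 (payoff 20); vs C2: R3 (payoff 14); vs C3: R3 (payoff 19); vs C4: R2 (payoff 19).
Player 2's best responses — vs R1: C2 (payoff 18); vs R2: C3 (payoff 20); vs R3: C4 (payoff 13).
No cell has both players best-responding. For instance, Player 1's best reply to C2 is R3, but against R3 Player 2 prefers C4 over C2.

No pure-strategy Nash equilibrium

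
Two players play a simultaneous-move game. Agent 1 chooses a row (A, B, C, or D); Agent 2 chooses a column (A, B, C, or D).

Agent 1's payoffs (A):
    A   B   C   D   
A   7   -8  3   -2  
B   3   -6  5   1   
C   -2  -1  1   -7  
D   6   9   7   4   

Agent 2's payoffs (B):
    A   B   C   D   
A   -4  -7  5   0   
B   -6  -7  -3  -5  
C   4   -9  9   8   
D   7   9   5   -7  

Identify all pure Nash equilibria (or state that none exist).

(D, B)

Find each player's best response to every opponent strategy; NE are the intersections.
Agent 1's best responses — vs A: A (payoff 7); vs B: D (payoff 9); vs C: D (payoff 7); vs D: D (payoff 4).
Agent 2's best responses — vs A: C (payoff 5); vs B: C (payoff -3); vs C: C (payoff 9); vs D: B (payoff 9).
The only mutual best response is (D, B); neither player gains by switching there.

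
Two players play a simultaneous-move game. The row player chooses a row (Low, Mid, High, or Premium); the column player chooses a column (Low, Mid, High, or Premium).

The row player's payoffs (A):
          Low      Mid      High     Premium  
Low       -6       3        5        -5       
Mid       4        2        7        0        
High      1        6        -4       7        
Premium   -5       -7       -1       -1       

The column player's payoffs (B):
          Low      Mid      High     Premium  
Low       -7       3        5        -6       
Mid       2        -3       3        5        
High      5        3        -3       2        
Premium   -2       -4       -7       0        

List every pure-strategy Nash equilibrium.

There is no pure-strategy Nash equilibrium

Check mutual best responses: a cell is a NE iff neither player can gain by unilaterally deviating.
The row player's best responses — vs Low: Mid (payoff 4); vs Mid: High (payoff 6); vs High: Mid (payoff 7); vs Premium: High (payoff 7).
The column player's best responses — vs Low: High (payoff 5); vs Mid: Premium (payoff 5); vs High: Low (payoff 5); vs Premium: Premium (payoff 0).
No cell has both players best-responding. For instance, the row player's best reply to Mid is High, but against High the column player prefers Low over Mid.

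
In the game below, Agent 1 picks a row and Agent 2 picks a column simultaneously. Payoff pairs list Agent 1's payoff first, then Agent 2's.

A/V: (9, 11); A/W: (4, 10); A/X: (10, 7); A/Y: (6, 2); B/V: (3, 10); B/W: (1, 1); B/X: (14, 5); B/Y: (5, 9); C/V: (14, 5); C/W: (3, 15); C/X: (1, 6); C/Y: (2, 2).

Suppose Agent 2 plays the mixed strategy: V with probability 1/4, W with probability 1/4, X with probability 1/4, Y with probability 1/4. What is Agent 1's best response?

Compute Agent 1's expected payoff from each pure strategy against the given mix.
A: (1/4)·9 + (1/4)·4 + (1/4)·10 + (1/4)·6 = 29/4
B: (1/4)·3 + (1/4)·1 + (1/4)·14 + (1/4)·5 = 23/4
C: (1/4)·14 + (1/4)·3 + (1/4)·1 + (1/4)·2 = 5
Highest expected payoff is 29/4, from A.

A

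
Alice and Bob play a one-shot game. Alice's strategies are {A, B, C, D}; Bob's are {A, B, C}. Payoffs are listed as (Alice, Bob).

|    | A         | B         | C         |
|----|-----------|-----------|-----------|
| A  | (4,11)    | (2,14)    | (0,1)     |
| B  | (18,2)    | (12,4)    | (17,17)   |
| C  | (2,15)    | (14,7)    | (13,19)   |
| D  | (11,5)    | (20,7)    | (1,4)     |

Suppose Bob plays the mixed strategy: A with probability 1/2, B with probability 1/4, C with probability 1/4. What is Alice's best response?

Alice's best reply maximizes expected payoff against the mix.
A: (1/2)·4 + (1/4)·2 + (1/4)·0 = 5/2
B: (1/2)·18 + (1/4)·12 + (1/4)·17 = 65/4
C: (1/2)·2 + (1/4)·14 + (1/4)·13 = 31/4
D: (1/2)·11 + (1/4)·20 + (1/4)·1 = 43/4
Highest expected payoff is 65/4, from B.

B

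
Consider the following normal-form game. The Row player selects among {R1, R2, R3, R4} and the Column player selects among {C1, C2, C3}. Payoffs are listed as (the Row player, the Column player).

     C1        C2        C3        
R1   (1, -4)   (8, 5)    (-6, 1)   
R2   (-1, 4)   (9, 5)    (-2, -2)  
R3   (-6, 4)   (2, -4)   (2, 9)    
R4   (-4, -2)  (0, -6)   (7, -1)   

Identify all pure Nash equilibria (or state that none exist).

Find each player's best response to every opponent strategy; NE are the intersections.
The Row player's best responses — vs C1: R1 (payoff 1); vs C2: R2 (payoff 9); vs C3: R4 (payoff 7).
The Column player's best responses — vs R1: C2 (payoff 5); vs R2: C2 (payoff 5); vs R3: C3 (payoff 9); vs R4: C3 (payoff -1).
Mutual best responses occur at (R2, C2) and (R4, C3); at each, neither player gains by switching.

(R2, C2) and (R4, C3)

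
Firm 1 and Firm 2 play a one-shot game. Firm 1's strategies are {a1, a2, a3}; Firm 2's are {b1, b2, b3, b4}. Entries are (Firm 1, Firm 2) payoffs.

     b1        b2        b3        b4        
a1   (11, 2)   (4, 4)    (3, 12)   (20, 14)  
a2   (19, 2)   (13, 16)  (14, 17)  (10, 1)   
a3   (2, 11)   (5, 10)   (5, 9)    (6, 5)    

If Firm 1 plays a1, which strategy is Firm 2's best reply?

b4

With Firm 1 fixed at a1, Firm 2's payoffs are: b1 → 2, b2 → 4, b3 → 12, b4 → 14.
The maximum is 14, achieved by b4.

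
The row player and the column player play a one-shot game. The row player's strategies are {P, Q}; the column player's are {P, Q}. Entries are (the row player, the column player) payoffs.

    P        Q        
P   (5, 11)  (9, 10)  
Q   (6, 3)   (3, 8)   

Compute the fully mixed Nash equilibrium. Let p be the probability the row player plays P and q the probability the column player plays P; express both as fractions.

p = 5/6, q = 6/7

In a mixed NE each player is indifferent between their pure strategies, so the opponent's mix sets the indifference.
The column player indifferent between P and Q: p·11 + (1−p)·3 = p·10 + (1−p)·8 ⟹ 3 + 8p = 8 + 2p ⟹ p = 5/6.
The row player indifferent between P and Q: q·5 + (1−q)·9 = q·6 + (1−q)·3 ⟹ 9 + (-4)q = 3 + 3q ⟹ q = 6/7.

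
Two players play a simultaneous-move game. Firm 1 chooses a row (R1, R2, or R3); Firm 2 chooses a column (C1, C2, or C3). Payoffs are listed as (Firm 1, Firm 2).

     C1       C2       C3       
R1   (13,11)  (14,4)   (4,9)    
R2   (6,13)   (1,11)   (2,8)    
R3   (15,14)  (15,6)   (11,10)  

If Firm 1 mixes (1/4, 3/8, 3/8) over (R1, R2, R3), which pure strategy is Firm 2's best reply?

C1

Firm 2's best reply maximizes expected payoff against the mix.
C1: (1/4)·11 + (3/8)·13 + (3/8)·14 = 103/8
C2: (1/4)·4 + (3/8)·11 + (3/8)·6 = 59/8
C3: (1/4)·9 + (3/8)·8 + (3/8)·10 = 9
Highest expected payoff is 103/8, from C1.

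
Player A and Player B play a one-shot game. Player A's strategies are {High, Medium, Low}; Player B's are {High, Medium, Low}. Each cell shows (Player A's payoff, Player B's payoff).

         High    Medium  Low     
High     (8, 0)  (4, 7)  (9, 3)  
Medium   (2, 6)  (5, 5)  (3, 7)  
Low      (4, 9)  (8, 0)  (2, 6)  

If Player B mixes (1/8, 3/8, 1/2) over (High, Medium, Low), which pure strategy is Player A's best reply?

Player A's best reply maximizes expected payoff against the mix.
High: (1/8)·8 + (3/8)·4 + (1/2)·9 = 7
Medium: (1/8)·2 + (3/8)·5 + (1/2)·3 = 29/8
Low: (1/8)·4 + (3/8)·8 + (1/2)·2 = 9/2
Highest expected payoff is 7, from High.

High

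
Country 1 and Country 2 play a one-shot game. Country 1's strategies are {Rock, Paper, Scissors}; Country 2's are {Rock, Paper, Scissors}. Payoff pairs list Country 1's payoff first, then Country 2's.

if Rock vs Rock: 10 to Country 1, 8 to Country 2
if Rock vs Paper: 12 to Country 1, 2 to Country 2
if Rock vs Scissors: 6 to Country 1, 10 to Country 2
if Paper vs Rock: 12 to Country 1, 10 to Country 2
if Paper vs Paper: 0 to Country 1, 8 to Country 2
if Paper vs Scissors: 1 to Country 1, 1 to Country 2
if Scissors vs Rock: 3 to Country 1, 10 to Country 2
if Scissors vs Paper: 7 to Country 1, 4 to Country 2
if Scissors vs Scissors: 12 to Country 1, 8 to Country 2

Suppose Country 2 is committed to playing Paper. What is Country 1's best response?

Rock

With Country 2 fixed at Paper, Country 1's payoffs are: Rock → 12, Paper → 0, Scissors → 7.
The maximum is 12, achieved by Rock.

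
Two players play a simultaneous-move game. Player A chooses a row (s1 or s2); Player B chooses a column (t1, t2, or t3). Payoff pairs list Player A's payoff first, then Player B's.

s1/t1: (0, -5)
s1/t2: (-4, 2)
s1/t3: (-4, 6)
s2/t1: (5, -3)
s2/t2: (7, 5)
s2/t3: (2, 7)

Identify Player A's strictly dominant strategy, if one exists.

s2

A strategy is strictly dominant if it gives Player A a strictly higher payoff than every other strategy, against every choice by the opponent.
s2 strictly dominates: vs t1: 5 > 0; vs t2: 7 > -4; vs t3: 2 > -4.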